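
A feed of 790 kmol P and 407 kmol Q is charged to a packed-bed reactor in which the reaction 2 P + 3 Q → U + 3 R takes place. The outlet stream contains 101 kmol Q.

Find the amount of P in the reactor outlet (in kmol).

586 kmol

For Q: n = n₀ − 3ξ → 101 = 407 − 3ξ, giving ξ = 102 kmol.
Outlet amounts (n = n₀ + ν ξ):
  P: 790 − 2(102) = 586
  Q: 407 − 3(102) = 101
  U: 0 + 1(102) = 102
  R: 0 + 3(102) = 306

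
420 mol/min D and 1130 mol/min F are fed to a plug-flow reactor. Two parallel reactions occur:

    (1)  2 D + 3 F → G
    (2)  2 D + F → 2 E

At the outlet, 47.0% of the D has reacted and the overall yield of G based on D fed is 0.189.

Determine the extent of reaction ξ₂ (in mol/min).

Yield of G: 1ξ₁ / 420 = 0.189 → ξ₁ = 79.38 mol/min.
Conversion of D: 2ξ₁ + 2ξ₂ = 0.47 × 420 = 197.4 → ξ₂ = 19.32 mol/min.
Outlet amounts (n = n₀ + Σ ν·ξ):
  D: 420 − 2(79.38) − 2(19.32) = 222.6
  F: 1130 − 3(79.38) − 1(19.32) = 872.5
  G: 0 + 1(79.38) = 79.38
  E: 0 + 2(19.32) = 38.64

ξ₂ = 19.3 mol/min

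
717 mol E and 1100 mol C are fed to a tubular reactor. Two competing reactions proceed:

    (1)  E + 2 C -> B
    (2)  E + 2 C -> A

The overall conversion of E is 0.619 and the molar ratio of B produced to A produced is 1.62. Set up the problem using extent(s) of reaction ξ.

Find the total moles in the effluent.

Conversion of E: E consumed = 0.619 × 717 = 443.8 mol = 1ξ₁ + 1ξ₂.
Selectivity: 1ξ₁ / (1ξ₂) = 1.62 → ξ₁ = 1.62 ξ₂.
Substitute: (1·1.62 + 1) ξ₂ = 443.8 → ξ₂ = 169.4 mol, ξ₁ = 274.4 mol.
Outlet amounts (n = n₀ + Σ ν·ξ):
  E: 717 − 1(274.4) − 1(169.4) = 273.2
  C: 1100 − 2(274.4) − 2(169.4) = 212.4
  B: 0 + 1(274.4) = 274.4
  A: 0 + 1(169.4) = 169.4
Total out = 273.2 + 212.4 + 274.4 + 169.4 = 929.4 mol.

929 mol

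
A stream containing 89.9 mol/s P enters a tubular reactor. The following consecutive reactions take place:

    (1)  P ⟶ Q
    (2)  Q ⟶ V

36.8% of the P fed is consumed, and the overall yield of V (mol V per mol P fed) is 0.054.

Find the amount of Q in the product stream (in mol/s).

Conversion of P: P consumed = 1ξ₁ = 0.368 × 89.9 → ξ₁ = 33.08 mol/s.
Yield of V: 1ξ₂ / 89.9 = 0.054 → ξ₂ = 4.855 mol/s.
Outlet amounts (n = n₀ + Σ ν·ξ):
  P: 89.9 − 1(33.08) = 56.82
  Q: 0 + 1(33.08) − 1(4.855) = 28.23
  V: 0 + 1(4.855) = 4.855

28.2 mol/s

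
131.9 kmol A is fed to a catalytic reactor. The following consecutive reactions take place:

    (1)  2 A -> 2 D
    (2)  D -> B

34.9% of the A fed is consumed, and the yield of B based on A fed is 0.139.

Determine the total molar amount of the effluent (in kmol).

132 kmol

Conversion of A: A consumed = 2ξ₁ = 0.349 × 131.9 → ξ₁ = 23.02 kmol.
Yield of B: 1ξ₂ / 131.9 = 0.139 → ξ₂ = 18.33 kmol.
Outlet amounts (n = n₀ + Σ ν·ξ):
  A: 131.9 − 2(23.02) = 85.87
  D: 0 + 2(23.02) − 1(18.33) = 27.7
  B: 0 + 1(18.33) = 18.33
Total out = 85.87 + 27.7 + 18.33 = 131.9 kmol.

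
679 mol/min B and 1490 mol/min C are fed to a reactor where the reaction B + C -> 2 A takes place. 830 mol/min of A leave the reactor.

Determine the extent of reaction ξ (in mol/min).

For A: n = n₀ + 2ξ → 830 = 0 + 2ξ, giving ξ = 415 mol/min.
Outlet amounts (n = n₀ + ν ξ):
  B: 679 − 1(415) = 264
  C: 1490 − 1(415) = 1075
  A: 0 + 2(415) = 830

ξ = 415 mol/min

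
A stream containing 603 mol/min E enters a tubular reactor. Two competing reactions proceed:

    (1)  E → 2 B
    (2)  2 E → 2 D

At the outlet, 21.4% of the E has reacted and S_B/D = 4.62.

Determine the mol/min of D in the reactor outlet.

39 mol/min

Conversion of E: E consumed = 0.214 × 603 = 129 mol/min = 1ξ₁ + 2ξ₂.
Selectivity: 2ξ₁ / (2ξ₂) = 4.62 → ξ₁ = 4.62 ξ₂.
Substitute: (1·4.62 + 2) ξ₂ = 129 → ξ₂ = 19.49 mol/min, ξ₁ = 90.06 mol/min.
Outlet amounts (n = n₀ + Σ ν·ξ):
  E: 603 − 1(90.06) − 2(19.49) = 474
  B: 0 + 2(90.06) = 180.1
  D: 0 + 2(19.49) = 38.99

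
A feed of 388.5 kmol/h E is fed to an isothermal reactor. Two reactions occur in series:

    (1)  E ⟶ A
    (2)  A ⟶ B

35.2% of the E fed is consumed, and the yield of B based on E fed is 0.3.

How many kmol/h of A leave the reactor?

20.2 kmol/h

Conversion of E: E consumed = 1ξ₁ = 0.352 × 388.5 → ξ₁ = 136.8 kmol/h.
Yield of B: 1ξ₂ / 388.5 = 0.3 → ξ₂ = 116.5 kmol/h.
Outlet amounts (n = n₀ + Σ ν·ξ):
  E: 388.5 − 1(136.8) = 251.7
  A: 0 + 1(136.8) − 1(116.5) = 20.2
  B: 0 + 1(116.5) = 116.5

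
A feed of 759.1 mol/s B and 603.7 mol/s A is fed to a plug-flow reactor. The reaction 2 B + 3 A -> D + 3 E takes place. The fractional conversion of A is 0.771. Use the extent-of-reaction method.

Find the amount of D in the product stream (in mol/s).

A reacted = 0.771 × 603.7 = 465.5 mol/s; ν_A = −3, so ξ = 465.5/3 = 155.2 mol/s.
Outlet amounts (n = n₀ + ν ξ):
  B: 759.1 − 2(155.2) = 448.8
  A: 603.7 − 3(155.2) = 138.2
  D: 0 + 1(155.2) = 155.2
  E: 0 + 3(155.2) = 465.5

155 mol/s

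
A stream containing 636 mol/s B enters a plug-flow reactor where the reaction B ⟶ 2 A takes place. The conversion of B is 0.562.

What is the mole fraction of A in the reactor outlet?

0.72

B reacted = 0.562 × 636 = 357.4 mol/s; ν_B = −1, so ξ = 357.4/1 = 357.4 mol/s.
Outlet amounts (n = n₀ + ν ξ):
  B: 636 − 1(357.4) = 278.6
  A: 0 + 2(357.4) = 714.9
Total out = 993.4 mol/s; y_A = 714.9 / 993.4 = 0.7196.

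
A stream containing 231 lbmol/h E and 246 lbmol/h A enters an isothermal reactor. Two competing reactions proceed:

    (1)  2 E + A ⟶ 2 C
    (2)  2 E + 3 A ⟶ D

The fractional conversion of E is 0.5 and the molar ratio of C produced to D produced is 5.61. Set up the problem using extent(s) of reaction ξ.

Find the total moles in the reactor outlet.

374 lbmol/h

Conversion of E: E consumed = 0.5 × 231 = 115.5 lbmol/h = 2ξ₁ + 2ξ₂.
Selectivity: 2ξ₁ / (1ξ₂) = 5.61 → ξ₁ = 2.805 ξ₂.
Substitute: (2·2.805 + 2) ξ₂ = 115.5 → ξ₂ = 15.18 lbmol/h, ξ₁ = 42.57 lbmol/h.
Outlet amounts (n = n₀ + Σ ν·ξ):
  E: 231 − 2(42.57) − 2(15.18) = 115.5
  A: 246 − 1(42.57) − 3(15.18) = 157.9
  C: 0 + 2(42.57) = 85.15
  D: 0 + 1(15.18) = 15.18
Total out = 115.5 + 157.9 + 85.15 + 15.18 = 373.7 lbmol/h.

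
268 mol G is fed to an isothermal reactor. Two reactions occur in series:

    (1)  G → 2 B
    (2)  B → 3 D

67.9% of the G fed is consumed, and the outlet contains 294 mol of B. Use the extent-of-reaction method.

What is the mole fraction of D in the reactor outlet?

0.356

Conversion of G: G consumed = 1ξ₁ = 0.679 × 268 → ξ₁ = 182 mol.
B balance: n_B = 0 + 2ξ₁ − 1ξ₂ = 294 → ξ₂ = (2·182 − 294)/1 = 69.94 mol.
Outlet amounts (n = n₀ + Σ ν·ξ):
  G: 268 − 1(182) = 86.03
  B: 0 + 2(182) − 1(69.94) = 294
  D: 0 + 3(69.94) = 209.8
Total out = 589.9 mol; y_D = 209.8 / 589.9 = 0.3557.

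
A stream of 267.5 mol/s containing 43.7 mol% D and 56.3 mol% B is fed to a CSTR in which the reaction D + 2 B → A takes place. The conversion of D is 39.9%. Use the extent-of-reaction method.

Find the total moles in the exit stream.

174 mol/s

D reacted = 0.399 × 116.9 = 46.64 mol/s; ν_D = −1, so ξ = 46.64/1 = 46.64 mol/s.
Outlet amounts (n = n₀ + ν ξ):
  D: 116.9 − 1(46.64) = 70.26
  B: 150.6 − 2(46.64) = 57.32
  A: 0 + 1(46.64) = 46.64
Total out = 70.26 + 57.32 + 46.64 = 174.2 mol/s.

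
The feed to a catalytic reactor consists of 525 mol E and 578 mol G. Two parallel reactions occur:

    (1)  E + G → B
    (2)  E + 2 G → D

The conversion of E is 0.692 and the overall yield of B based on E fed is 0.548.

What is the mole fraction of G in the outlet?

0.209

Yield of B: 1ξ₁ / 525 = 0.548 → ξ₁ = 287.7 mol.
Conversion of E: 1ξ₁ + 1ξ₂ = 0.692 × 525 = 363.3 → ξ₂ = 75.6 mol.
Outlet amounts (n = n₀ + Σ ν·ξ):
  E: 525 − 1(287.7) − 1(75.6) = 161.7
  G: 578 − 1(287.7) − 2(75.6) = 139.1
  B: 0 + 1(287.7) = 287.7
  D: 0 + 1(75.6) = 75.6
Total out = 664.1 mol; y_G = 139.1 / 664.1 = 0.2095.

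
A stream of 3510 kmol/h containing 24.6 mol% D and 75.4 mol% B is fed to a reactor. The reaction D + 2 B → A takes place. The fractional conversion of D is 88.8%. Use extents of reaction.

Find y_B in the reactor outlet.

D reacted = 0.888 × 863.5 = 766.8 kmol/h; ν_D = −1, so ξ = 766.8/1 = 766.8 kmol/h.
Outlet amounts (n = n₀ + ν ξ):
  D: 863.5 − 1(766.8) = 96.71
  B: 2647 − 2(766.8) = 1113
  A: 0 + 1(766.8) = 766.8
Total out = 1976 kmol/h; y_B = 1113 / 1976 = 0.5631.

0.563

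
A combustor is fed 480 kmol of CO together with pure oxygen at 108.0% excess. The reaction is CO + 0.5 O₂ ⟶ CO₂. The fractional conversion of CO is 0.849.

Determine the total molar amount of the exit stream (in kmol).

Stoichiometric O₂ = 0.5 × 480 = 240 kmol; O₂ fed = 240 × 2.080 = 499.2 kmol.
Fuel reacted = 0.849 × 480 → ξ = 407.5 kmol.
Outlet (n = n₀ + ν ξ):
  CO: 480 − 1(407.5) = 72.48
  O₂: 499.2 − 0.5(407.5) = 295.4
  CO₂: 0 + 1(407.5) = 407.5
Total out = 72.48 + 295.4 + 407.5 = 775.4 kmol.

775 kmol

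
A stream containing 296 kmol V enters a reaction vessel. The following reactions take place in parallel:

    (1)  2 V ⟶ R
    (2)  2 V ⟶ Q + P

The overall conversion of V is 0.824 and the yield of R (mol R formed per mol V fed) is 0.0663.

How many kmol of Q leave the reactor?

102 kmol

Yield of R: 1ξ₁ / 296 = 0.0663 → ξ₁ = 19.62 kmol.
Conversion of V: 2ξ₁ + 2ξ₂ = 0.824 × 296 = 243.9 → ξ₂ = 102.3 kmol.
Outlet amounts (n = n₀ + Σ ν·ξ):
  V: 296 − 2(19.62) − 2(102.3) = 52.1
  R: 0 + 1(19.62) = 19.62
  Q: 0 + 1(102.3) = 102.3
  P: 0 + 1(102.3) = 102.3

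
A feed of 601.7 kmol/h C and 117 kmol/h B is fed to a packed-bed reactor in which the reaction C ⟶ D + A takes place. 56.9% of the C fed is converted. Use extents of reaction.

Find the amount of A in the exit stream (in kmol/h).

342 kmol/h

C reacted = 0.569 × 601.7 = 342.4 kmol/h; ν_C = −1, so ξ = 342.4/1 = 342.4 kmol/h.
Outlet amounts (n = n₀ + ν ξ):
  C: 601.7 − 1(342.4) = 259.3
  D: 0 + 1(342.4) = 342.4
  A: 0 + 1(342.4) = 342.4
  B: 117 (inert)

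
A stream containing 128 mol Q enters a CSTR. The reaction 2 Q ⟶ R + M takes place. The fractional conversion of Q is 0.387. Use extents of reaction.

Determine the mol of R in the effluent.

24.8 mol

Q reacted = 0.387 × 128 = 49.54 mol; ν_Q = −2, so ξ = 49.54/2 = 24.77 mol.
Outlet amounts (n = n₀ + ν ξ):
  Q: 128 − 2(24.77) = 78.46
  R: 0 + 1(24.77) = 24.77
  M: 0 + 1(24.77) = 24.77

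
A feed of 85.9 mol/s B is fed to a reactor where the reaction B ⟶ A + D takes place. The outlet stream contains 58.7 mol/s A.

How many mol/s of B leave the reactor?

27.2 mol/s

For A: n = n₀ + 1ξ → 58.7 = 0 + 1ξ, giving ξ = 58.7 mol/s.
Outlet amounts (n = n₀ + ν ξ):
  B: 85.9 − 1(58.7) = 27.2
  A: 0 + 1(58.7) = 58.7
  D: 0 + 1(58.7) = 58.7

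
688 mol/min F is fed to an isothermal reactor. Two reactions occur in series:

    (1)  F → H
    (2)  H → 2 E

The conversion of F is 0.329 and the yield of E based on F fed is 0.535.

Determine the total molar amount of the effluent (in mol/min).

872 mol/min

Conversion of F: F consumed = 1ξ₁ = 0.329 × 688 → ξ₁ = 226.4 mol/min.
Yield of E: 2ξ₂ / 688 = 0.535 → ξ₂ = 184 mol/min.
Outlet amounts (n = n₀ + Σ ν·ξ):
  F: 688 − 1(226.4) = 461.6
  H: 0 + 1(226.4) − 1(184) = 42.31
  E: 0 + 2(184) = 368.1
Total out = 461.6 + 42.31 + 368.1 = 872 mol/min.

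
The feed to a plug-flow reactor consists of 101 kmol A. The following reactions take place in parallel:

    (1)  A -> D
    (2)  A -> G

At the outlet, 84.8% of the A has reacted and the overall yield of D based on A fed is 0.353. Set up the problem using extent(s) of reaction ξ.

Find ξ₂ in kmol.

ξ₂ = 50 kmol

Yield of D: 1ξ₁ / 101 = 0.353 → ξ₁ = 35.65 kmol.
Conversion of A: 1ξ₁ + 1ξ₂ = 0.848 × 101 = 85.65 → ξ₂ = 49.99 kmol.
Outlet amounts (n = n₀ + Σ ν·ξ):
  A: 101 − 1(35.65) − 1(49.99) = 15.35
  D: 0 + 1(35.65) = 35.65
  G: 0 + 1(49.99) = 49.99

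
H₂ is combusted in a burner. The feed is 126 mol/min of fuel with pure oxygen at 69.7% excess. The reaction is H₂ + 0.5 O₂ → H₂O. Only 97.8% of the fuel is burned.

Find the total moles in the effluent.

Stoichiometric O₂ = 0.5 × 126 = 63 mol/min; O₂ fed = 63 × 1.697 = 106.9 mol/min.
Fuel reacted = 0.978 × 126 → ξ = 123.2 mol/min.
Outlet (n = n₀ + ν ξ):
  H₂: 126 − 1(123.2) = 2.772
  O₂: 106.9 − 0.5(123.2) = 45.3
  H₂O: 0 + 1(123.2) = 123.2
Total out = 2.772 + 45.3 + 123.2 = 171.3 mol/min.

171 mol/min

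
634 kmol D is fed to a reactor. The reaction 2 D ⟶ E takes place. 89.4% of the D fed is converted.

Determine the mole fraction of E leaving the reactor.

D reacted = 0.894 × 634 = 566.8 kmol; ν_D = −2, so ξ = 566.8/2 = 283.4 kmol.
Outlet amounts (n = n₀ + ν ξ):
  D: 634 − 2(283.4) = 67.2
  E: 0 + 1(283.4) = 283.4
Total out = 350.6 kmol; y_E = 283.4 / 350.6 = 0.8083.

0.808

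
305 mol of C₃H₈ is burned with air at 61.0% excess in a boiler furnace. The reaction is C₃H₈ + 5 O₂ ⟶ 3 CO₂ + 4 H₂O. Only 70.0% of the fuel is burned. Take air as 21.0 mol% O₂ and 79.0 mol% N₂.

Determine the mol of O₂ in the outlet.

1390 mol

Stoichiometric O₂ = 5 × 305 = 1525 mol; O₂ fed = 1525 × 1.610 = 2455 mol.
N₂ fed = 2455 × 79/21 = 9236 mol.
Fuel reacted = 0.7 × 305 → ξ = 213.5 mol.
Outlet (n = n₀ + ν ξ):
  C₃H₈: 305 − 1(213.5) = 91.5
  O₂: 2455 − 5(213.5) = 1388
  N₂: 9236 (inert)
  CO₂: 0 + 3(213.5) = 640.5
  H₂O: 0 + 4(213.5) = 854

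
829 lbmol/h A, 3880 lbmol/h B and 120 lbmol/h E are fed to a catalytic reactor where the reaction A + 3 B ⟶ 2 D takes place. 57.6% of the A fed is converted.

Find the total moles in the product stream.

3870 lbmol/h

A reacted = 0.576 × 829 = 477.5 lbmol/h; ν_A = −1, so ξ = 477.5/1 = 477.5 lbmol/h.
Outlet amounts (n = n₀ + ν ξ):
  A: 829 − 1(477.5) = 351.5
  B: 3880 − 3(477.5) = 2447
  D: 0 + 2(477.5) = 955
  E: 120 (inert)
Total out = 351.5 + 2447 + 955 + 120 = 3874 lbmol/h.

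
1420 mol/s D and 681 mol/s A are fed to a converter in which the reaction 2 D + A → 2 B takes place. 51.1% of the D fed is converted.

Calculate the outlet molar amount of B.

726 mol/s

D reacted = 0.511 × 1420 = 725.6 mol/s; ν_D = −2, so ξ = 725.6/2 = 362.8 mol/s.
Outlet amounts (n = n₀ + ν ξ):
  D: 1420 − 2(362.8) = 694.4
  A: 681 − 1(362.8) = 318.2
  B: 0 + 2(362.8) = 725.6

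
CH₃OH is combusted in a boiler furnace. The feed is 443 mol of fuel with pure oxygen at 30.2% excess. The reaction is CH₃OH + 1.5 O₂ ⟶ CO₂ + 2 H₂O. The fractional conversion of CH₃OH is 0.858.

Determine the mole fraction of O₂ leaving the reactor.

0.197

Stoichiometric O₂ = 1.5 × 443 = 664.5 mol; O₂ fed = 664.5 × 1.302 = 865.2 mol.
Fuel reacted = 0.858 × 443 → ξ = 380.1 mol.
Outlet (n = n₀ + ν ξ):
  CH₃OH: 443 − 1(380.1) = 62.91
  O₂: 865.2 − 1.5(380.1) = 295
  CO₂: 0 + 1(380.1) = 380.1
  H₂O: 0 + 2(380.1) = 760.2
Total out = 1498 mol; y_O₂ = 295 / 1498 = 0.1969.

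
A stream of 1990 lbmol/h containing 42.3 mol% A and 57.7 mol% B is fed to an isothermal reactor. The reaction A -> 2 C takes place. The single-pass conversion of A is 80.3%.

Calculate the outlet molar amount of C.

1350 lbmol/h

A reacted = 0.803 × 841.8 = 675.9 lbmol/h; ν_A = −1, so ξ = 675.9/1 = 675.9 lbmol/h.
Outlet amounts (n = n₀ + ν ξ):
  A: 841.8 − 1(675.9) = 165.8
  C: 0 + 2(675.9) = 1352
  B: 1148 (inert)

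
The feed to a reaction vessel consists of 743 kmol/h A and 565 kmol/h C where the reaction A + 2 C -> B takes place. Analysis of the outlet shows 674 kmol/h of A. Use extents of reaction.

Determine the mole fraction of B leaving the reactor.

0.059

For A: n = n₀ − 1ξ → 674 = 743 − 1ξ, giving ξ = 69 kmol/h.
Outlet amounts (n = n₀ + ν ξ):
  A: 743 − 1(69) = 674
  C: 565 − 2(69) = 427
  B: 0 + 1(69) = 69
Total out = 1170 kmol/h; y_B = 69 / 1170 = 0.05897.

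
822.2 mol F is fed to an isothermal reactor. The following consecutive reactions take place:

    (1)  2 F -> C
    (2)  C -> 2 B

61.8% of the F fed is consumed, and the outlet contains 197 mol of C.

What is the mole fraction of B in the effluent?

0.183

Conversion of F: F consumed = 2ξ₁ = 0.618 × 822.2 → ξ₁ = 254.1 mol.
C balance: n_C = 0 + 1ξ₁ − 1ξ₂ = 197 → ξ₂ = (1·254.1 − 197)/1 = 57.06 mol.
Outlet amounts (n = n₀ + Σ ν·ξ):
  F: 822.2 − 2(254.1) = 314.1
  C: 0 + 1(254.1) − 1(57.06) = 197
  B: 0 + 2(57.06) = 114.1
Total out = 625.2 mol; y_B = 114.1 / 625.2 = 0.1825.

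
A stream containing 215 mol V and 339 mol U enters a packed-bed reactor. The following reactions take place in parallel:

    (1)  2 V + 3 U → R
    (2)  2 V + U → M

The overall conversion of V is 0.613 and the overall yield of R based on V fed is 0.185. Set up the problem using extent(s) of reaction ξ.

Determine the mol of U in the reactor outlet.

194 mol

Yield of R: 1ξ₁ / 215 = 0.185 → ξ₁ = 39.77 mol.
Conversion of V: 2ξ₁ + 2ξ₂ = 0.613 × 215 = 131.8 → ξ₂ = 26.12 mol.
Outlet amounts (n = n₀ + Σ ν·ξ):
  V: 215 − 2(39.77) − 2(26.12) = 83.21
  U: 339 − 3(39.77) − 1(26.12) = 193.6
  R: 0 + 1(39.77) = 39.77
  M: 0 + 1(26.12) = 26.12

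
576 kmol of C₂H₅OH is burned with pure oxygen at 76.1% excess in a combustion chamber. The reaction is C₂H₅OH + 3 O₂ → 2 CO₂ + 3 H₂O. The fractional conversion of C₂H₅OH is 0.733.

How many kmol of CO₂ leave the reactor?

Stoichiometric O₂ = 3 × 576 = 1728 kmol; O₂ fed = 1728 × 1.761 = 3043 kmol.
Fuel reacted = 0.733 × 576 → ξ = 422.2 kmol.
Outlet (n = n₀ + ν ξ):
  C₂H₅OH: 576 − 1(422.2) = 153.8
  O₂: 3043 − 3(422.2) = 1776
  CO₂: 0 + 2(422.2) = 844.4
  H₂O: 0 + 3(422.2) = 1267

844 kmol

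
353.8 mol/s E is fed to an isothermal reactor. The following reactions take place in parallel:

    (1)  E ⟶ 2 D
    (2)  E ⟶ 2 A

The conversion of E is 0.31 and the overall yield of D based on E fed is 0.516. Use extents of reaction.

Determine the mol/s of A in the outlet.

Yield of D: 2ξ₁ / 353.8 = 0.516 → ξ₁ = 91.28 mol/s.
Conversion of E: 1ξ₁ + 1ξ₂ = 0.31 × 353.8 = 109.7 → ξ₂ = 18.4 mol/s.
Outlet amounts (n = n₀ + Σ ν·ξ):
  E: 353.8 − 1(91.28) − 1(18.4) = 244.1
  D: 0 + 2(91.28) = 182.6
  A: 0 + 2(18.4) = 36.8

36.8 mol/s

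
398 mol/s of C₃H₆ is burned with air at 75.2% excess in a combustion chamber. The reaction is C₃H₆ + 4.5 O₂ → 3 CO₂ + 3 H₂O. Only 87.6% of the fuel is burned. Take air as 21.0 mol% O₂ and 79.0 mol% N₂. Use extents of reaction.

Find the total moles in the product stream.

15500 mol/s

Stoichiometric O₂ = 4.5 × 398 = 1791 mol/s; O₂ fed = 1791 × 1.752 = 3138 mol/s.
N₂ fed = 3138 × 79/21 = 11800 mol/s.
Fuel reacted = 0.876 × 398 → ξ = 348.6 mol/s.
Outlet (n = n₀ + ν ξ):
  C₃H₆: 398 − 1(348.6) = 49.35
  O₂: 3138 − 4.5(348.6) = 1569
  N₂: 11800 (inert)
  CO₂: 0 + 3(348.6) = 1046
  H₂O: 0 + 3(348.6) = 1046
Total out = 49.35 + 1569 + 11800 + 1046 + 1046 = 15510 mol/s.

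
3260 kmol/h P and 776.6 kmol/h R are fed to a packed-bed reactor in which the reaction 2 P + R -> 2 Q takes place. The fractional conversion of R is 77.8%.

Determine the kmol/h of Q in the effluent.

1210 kmol/h

R reacted = 0.778 × 776.6 = 604.2 kmol/h; ν_R = −1, so ξ = 604.2/1 = 604.2 kmol/h.
Outlet amounts (n = n₀ + ν ξ):
  P: 3260 − 2(604.2) = 2052
  R: 776.6 − 1(604.2) = 172.4
  Q: 0 + 2(604.2) = 1208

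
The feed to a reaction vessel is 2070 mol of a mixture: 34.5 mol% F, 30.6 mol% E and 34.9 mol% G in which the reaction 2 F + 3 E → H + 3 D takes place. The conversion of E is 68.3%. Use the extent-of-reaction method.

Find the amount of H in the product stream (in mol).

E reacted = 0.683 × 633.4 = 432.6 mol; ν_E = −3, so ξ = 432.6/3 = 144.2 mol.
Outlet amounts (n = n₀ + ν ξ):
  F: 714.1 − 2(144.2) = 425.7
  E: 633.4 − 3(144.2) = 200.8
  H: 0 + 1(144.2) = 144.2
  D: 0 + 3(144.2) = 432.6
  G: 722.4 (inert)

144 mol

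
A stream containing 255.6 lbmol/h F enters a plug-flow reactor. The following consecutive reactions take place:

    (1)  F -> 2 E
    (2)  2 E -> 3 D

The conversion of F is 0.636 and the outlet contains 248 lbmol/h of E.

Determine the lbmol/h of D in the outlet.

116 lbmol/h

Conversion of F: F consumed = 1ξ₁ = 0.636 × 255.6 → ξ₁ = 162.6 lbmol/h.
E balance: n_E = 0 + 2ξ₁ − 2ξ₂ = 248 → ξ₂ = (2·162.6 − 248)/2 = 38.56 lbmol/h.
Outlet amounts (n = n₀ + Σ ν·ξ):
  F: 255.6 − 1(162.6) = 93.04
  E: 0 + 2(162.6) − 2(38.56) = 248
  D: 0 + 3(38.56) = 115.7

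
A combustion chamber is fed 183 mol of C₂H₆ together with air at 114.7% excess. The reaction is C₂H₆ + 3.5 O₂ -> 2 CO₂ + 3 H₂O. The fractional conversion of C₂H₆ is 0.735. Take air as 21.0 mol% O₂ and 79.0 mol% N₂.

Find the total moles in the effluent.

Stoichiometric O₂ = 3.5 × 183 = 640.5 mol; O₂ fed = 640.5 × 2.147 = 1375 mol.
N₂ fed = 1375 × 79/21 = 5173 mol.
Fuel reacted = 0.735 × 183 → ξ = 134.5 mol.
Outlet (n = n₀ + ν ξ):
  C₂H₆: 183 − 1(134.5) = 48.5
  O₂: 1375 − 3.5(134.5) = 904.4
  N₂: 5173 (inert)
  CO₂: 0 + 2(134.5) = 269
  H₂O: 0 + 3(134.5) = 403.5
Total out = 48.5 + 904.4 + 5173 + 269 + 403.5 = 6799 mol.

6800 mol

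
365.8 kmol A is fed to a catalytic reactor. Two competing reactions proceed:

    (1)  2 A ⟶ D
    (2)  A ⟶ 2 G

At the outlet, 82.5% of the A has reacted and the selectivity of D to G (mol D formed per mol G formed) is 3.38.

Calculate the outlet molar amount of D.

141 kmol

Conversion of A: A consumed = 0.825 × 365.8 = 301.8 kmol = 2ξ₁ + 1ξ₂.
Selectivity: 1ξ₁ / (2ξ₂) = 3.38 → ξ₁ = 6.76 ξ₂.
Substitute: (2·6.76 + 1) ξ₂ = 301.8 → ξ₂ = 20.78 kmol, ξ₁ = 140.5 kmol.
Outlet amounts (n = n₀ + Σ ν·ξ):
  A: 365.8 − 2(140.5) − 1(20.78) = 64.02
  D: 0 + 1(140.5) = 140.5
  G: 0 + 2(20.78) = 41.57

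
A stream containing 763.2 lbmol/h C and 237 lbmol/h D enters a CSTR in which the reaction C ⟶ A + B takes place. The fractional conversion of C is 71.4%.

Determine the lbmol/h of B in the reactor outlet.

C reacted = 0.714 × 763.2 = 544.9 lbmol/h; ν_C = −1, so ξ = 544.9/1 = 544.9 lbmol/h.
Outlet amounts (n = n₀ + ν ξ):
  C: 763.2 − 1(544.9) = 218.3
  A: 0 + 1(544.9) = 544.9
  B: 0 + 1(544.9) = 544.9
  D: 237 (inert)

545 lbmol/h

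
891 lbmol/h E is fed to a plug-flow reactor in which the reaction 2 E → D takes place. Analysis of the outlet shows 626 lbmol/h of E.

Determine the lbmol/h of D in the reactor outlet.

For E: n = n₀ − 2ξ → 626 = 891 − 2ξ, giving ξ = 132.5 lbmol/h.
Outlet amounts (n = n₀ + ν ξ):
  E: 891 − 2(132.5) = 626
  D: 0 + 1(132.5) = 132.5

132 lbmol/h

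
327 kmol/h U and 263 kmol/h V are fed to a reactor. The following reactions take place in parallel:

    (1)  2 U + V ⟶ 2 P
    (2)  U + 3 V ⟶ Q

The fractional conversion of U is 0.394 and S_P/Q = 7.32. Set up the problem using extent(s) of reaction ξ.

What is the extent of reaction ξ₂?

Conversion of U: U consumed = 0.394 × 327 = 128.8 kmol/h = 2ξ₁ + 1ξ₂.
Selectivity: 2ξ₁ / (1ξ₂) = 7.32 → ξ₁ = 3.66 ξ₂.
Substitute: (2·3.66 + 1) ξ₂ = 128.8 → ξ₂ = 15.49 kmol/h, ξ₁ = 56.68 kmol/h.
Outlet amounts (n = n₀ + Σ ν·ξ):
  U: 327 − 2(56.68) − 1(15.49) = 198.2
  V: 263 − 1(56.68) − 3(15.49) = 159.9
  P: 0 + 2(56.68) = 113.4
  Q: 0 + 1(15.49) = 15.49

ξ₂ = 15.5 kmol/h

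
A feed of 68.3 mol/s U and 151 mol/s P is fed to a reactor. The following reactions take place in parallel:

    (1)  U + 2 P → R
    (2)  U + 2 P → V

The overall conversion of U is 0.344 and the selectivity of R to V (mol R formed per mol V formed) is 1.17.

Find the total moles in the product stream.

172 mol/s

Conversion of U: U consumed = 0.344 × 68.3 = 23.5 mol/s = 1ξ₁ + 1ξ₂.
Selectivity: 1ξ₁ / (1ξ₂) = 1.17 → ξ₁ = 1.17 ξ₂.
Substitute: (1·1.17 + 1) ξ₂ = 23.5 → ξ₂ = 10.83 mol/s, ξ₁ = 12.67 mol/s.
Outlet amounts (n = n₀ + Σ ν·ξ):
  U: 68.3 − 1(12.67) − 1(10.83) = 44.8
  P: 151 − 2(12.67) − 2(10.83) = 104
  R: 0 + 1(12.67) = 12.67
  V: 0 + 1(10.83) = 10.83
Total out = 44.8 + 104 + 12.67 + 10.83 = 172.3 mol/s.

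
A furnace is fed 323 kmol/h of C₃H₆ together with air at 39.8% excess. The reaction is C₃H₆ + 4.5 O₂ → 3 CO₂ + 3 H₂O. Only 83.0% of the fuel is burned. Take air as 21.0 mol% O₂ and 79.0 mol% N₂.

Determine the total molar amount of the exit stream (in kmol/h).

Stoichiometric O₂ = 4.5 × 323 = 1454 kmol/h; O₂ fed = 1454 × 1.398 = 2032 kmol/h.
N₂ fed = 2032 × 79/21 = 7644 kmol/h.
Fuel reacted = 0.83 × 323 → ξ = 268.1 kmol/h.
Outlet (n = n₀ + ν ξ):
  C₃H₆: 323 − 1(268.1) = 54.91
  O₂: 2032 − 4.5(268.1) = 825.6
  N₂: 7644 (inert)
  CO₂: 0 + 3(268.1) = 804.3
  H₂O: 0 + 3(268.1) = 804.3
Total out = 54.91 + 825.6 + 7644 + 804.3 + 804.3 = 10130 kmol/h.

10100 kmol/h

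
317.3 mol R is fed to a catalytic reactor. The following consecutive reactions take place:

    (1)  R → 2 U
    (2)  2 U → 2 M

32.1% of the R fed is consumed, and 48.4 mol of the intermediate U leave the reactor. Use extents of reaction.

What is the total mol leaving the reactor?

419 mol

Conversion of R: R consumed = 1ξ₁ = 0.321 × 317.3 → ξ₁ = 101.9 mol.
U balance: n_U = 0 + 2ξ₁ − 2ξ₂ = 48.4 → ξ₂ = (2·101.9 − 48.4)/2 = 77.65 mol.
Outlet amounts (n = n₀ + Σ ν·ξ):
  R: 317.3 − 1(101.9) = 215.4
  U: 0 + 2(101.9) − 2(77.65) = 48.4
  M: 0 + 2(77.65) = 155.3
Total out = 215.4 + 48.4 + 155.3 = 419.2 mol.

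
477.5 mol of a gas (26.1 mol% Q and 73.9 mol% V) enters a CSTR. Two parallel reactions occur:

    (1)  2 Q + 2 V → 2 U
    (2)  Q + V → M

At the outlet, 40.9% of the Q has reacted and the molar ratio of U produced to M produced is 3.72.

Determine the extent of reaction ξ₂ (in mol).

ξ₂ = 10.8 mol

Conversion of Q: Q consumed = 0.409 × 124.6 = 50.97 mol = 2ξ₁ + 1ξ₂.
Selectivity: 2ξ₁ / (1ξ₂) = 3.72 → ξ₁ = 1.86 ξ₂.
Substitute: (2·1.86 + 1) ξ₂ = 50.97 → ξ₂ = 10.8 mol, ξ₁ = 20.09 mol.
Outlet amounts (n = n₀ + Σ ν·ξ):
  Q: 124.6 − 2(20.09) − 1(10.8) = 73.65
  V: 352.9 − 2(20.09) − 1(10.8) = 301.9
  U: 0 + 2(20.09) = 40.17
  M: 0 + 1(10.8) = 10.8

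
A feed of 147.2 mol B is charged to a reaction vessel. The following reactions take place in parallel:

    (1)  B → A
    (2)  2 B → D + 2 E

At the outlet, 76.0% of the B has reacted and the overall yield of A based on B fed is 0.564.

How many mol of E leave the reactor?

28.9 mol

Yield of A: 1ξ₁ / 147.2 = 0.564 → ξ₁ = 83.02 mol.
Conversion of B: 1ξ₁ + 2ξ₂ = 0.76 × 147.2 = 111.9 → ξ₂ = 14.43 mol.
Outlet amounts (n = n₀ + Σ ν·ξ):
  B: 147.2 − 1(83.02) − 2(14.43) = 35.33
  A: 0 + 1(83.02) = 83.02
  D: 0 + 1(14.43) = 14.43
  E: 0 + 2(14.43) = 28.85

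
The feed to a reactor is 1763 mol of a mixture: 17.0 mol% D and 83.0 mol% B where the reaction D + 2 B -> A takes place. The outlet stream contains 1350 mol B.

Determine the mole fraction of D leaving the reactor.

0.147

For B: n = n₀ − 2ξ → 1350 = 1463 − 2ξ, giving ξ = 56.64 mol.
Outlet amounts (n = n₀ + ν ξ):
  D: 299.7 − 1(56.64) = 243.1
  B: 1463 − 2(56.64) = 1350
  A: 0 + 1(56.64) = 56.64
Total out = 1650 mol; y_D = 243.1 / 1650 = 0.1473.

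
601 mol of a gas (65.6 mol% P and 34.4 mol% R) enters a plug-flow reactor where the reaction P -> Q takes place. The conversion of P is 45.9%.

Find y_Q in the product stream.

P reacted = 0.459 × 394.3 = 181 mol; ν_P = −1, so ξ = 181/1 = 181 mol.
Outlet amounts (n = n₀ + ν ξ):
  P: 394.3 − 1(181) = 213.3
  Q: 0 + 1(181) = 181
  R: 206.7 (inert)
Total out = 601 mol; y_Q = 181 / 601 = 0.3011.

0.301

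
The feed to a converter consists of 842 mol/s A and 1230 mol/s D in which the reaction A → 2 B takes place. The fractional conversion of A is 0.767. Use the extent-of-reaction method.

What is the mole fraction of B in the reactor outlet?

A reacted = 0.767 × 842 = 645.8 mol/s; ν_A = −1, so ξ = 645.8/1 = 645.8 mol/s.
Outlet amounts (n = n₀ + ν ξ):
  A: 842 − 1(645.8) = 196.2
  B: 0 + 2(645.8) = 1292
  D: 1230 (inert)
Total out = 2718 mol/s; y_B = 1292 / 2718 = 0.4752.

0.475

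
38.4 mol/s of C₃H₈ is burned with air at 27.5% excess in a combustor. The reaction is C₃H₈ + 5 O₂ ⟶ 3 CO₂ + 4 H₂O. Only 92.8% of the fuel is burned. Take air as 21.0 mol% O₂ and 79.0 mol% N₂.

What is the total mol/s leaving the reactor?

Stoichiometric O₂ = 5 × 38.4 = 192 mol/s; O₂ fed = 192 × 1.275 = 244.8 mol/s.
N₂ fed = 244.8 × 79/21 = 920.9 mol/s.
Fuel reacted = 0.928 × 38.4 → ξ = 35.64 mol/s.
Outlet (n = n₀ + ν ξ):
  C₃H₈: 38.4 − 1(35.64) = 2.765
  O₂: 244.8 − 5(35.64) = 66.62
  N₂: 920.9 (inert)
  CO₂: 0 + 3(35.64) = 106.9
  H₂O: 0 + 4(35.64) = 142.5
Total out = 2.765 + 66.62 + 920.9 + 106.9 + 142.5 = 1240 mol/s.

1240 mol/s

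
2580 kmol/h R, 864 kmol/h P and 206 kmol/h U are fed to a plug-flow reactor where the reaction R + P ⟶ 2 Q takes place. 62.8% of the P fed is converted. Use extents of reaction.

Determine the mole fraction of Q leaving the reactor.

0.297

P reacted = 0.628 × 864 = 542.6 kmol/h; ν_P = −1, so ξ = 542.6/1 = 542.6 kmol/h.
Outlet amounts (n = n₀ + ν ξ):
  R: 2580 − 1(542.6) = 2037
  P: 864 − 1(542.6) = 321.4
  Q: 0 + 2(542.6) = 1085
  U: 206 (inert)
Total out = 3650 kmol/h; y_Q = 1085 / 3650 = 0.2973.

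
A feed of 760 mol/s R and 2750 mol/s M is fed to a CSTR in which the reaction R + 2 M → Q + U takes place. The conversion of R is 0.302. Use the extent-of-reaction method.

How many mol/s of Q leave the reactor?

R reacted = 0.302 × 760 = 229.5 mol/s; ν_R = −1, so ξ = 229.5/1 = 229.5 mol/s.
Outlet amounts (n = n₀ + ν ξ):
  R: 760 − 1(229.5) = 530.5
  M: 2750 − 2(229.5) = 2291
  Q: 0 + 1(229.5) = 229.5
  U: 0 + 1(229.5) = 229.5

230 mol/s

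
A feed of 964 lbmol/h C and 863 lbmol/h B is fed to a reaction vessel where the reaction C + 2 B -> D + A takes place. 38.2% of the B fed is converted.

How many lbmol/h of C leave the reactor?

799 lbmol/h

B reacted = 0.382 × 863 = 329.7 lbmol/h; ν_B = −2, so ξ = 329.7/2 = 164.8 lbmol/h.
Outlet amounts (n = n₀ + ν ξ):
  C: 964 − 1(164.8) = 799.2
  B: 863 − 2(164.8) = 533.3
  D: 0 + 1(164.8) = 164.8
  A: 0 + 1(164.8) = 164.8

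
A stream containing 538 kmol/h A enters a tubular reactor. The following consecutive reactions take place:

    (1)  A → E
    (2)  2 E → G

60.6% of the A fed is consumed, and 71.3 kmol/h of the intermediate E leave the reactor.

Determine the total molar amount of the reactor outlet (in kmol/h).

411 kmol/h

Conversion of A: A consumed = 1ξ₁ = 0.606 × 538 → ξ₁ = 326 kmol/h.
E balance: n_E = 0 + 1ξ₁ − 2ξ₂ = 71.3 → ξ₂ = (1·326 − 71.3)/2 = 127.4 kmol/h.
Outlet amounts (n = n₀ + Σ ν·ξ):
  A: 538 − 1(326) = 212
  E: 0 + 1(326) − 2(127.4) = 71.3
  G: 0 + 1(127.4) = 127.4
Total out = 212 + 71.3 + 127.4 = 410.6 kmol/h.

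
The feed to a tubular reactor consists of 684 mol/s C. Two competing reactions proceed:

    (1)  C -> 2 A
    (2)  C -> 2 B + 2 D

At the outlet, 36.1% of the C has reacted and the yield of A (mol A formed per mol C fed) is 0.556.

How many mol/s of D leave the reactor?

114 mol/s

Yield of A: 2ξ₁ / 684 = 0.556 → ξ₁ = 190.2 mol/s.
Conversion of C: 1ξ₁ + 1ξ₂ = 0.361 × 684 = 246.9 → ξ₂ = 56.77 mol/s.
Outlet amounts (n = n₀ + Σ ν·ξ):
  C: 684 − 1(190.2) − 1(56.77) = 437.1
  A: 0 + 2(190.2) = 380.3
  B: 0 + 2(56.77) = 113.5
  D: 0 + 2(56.77) = 113.5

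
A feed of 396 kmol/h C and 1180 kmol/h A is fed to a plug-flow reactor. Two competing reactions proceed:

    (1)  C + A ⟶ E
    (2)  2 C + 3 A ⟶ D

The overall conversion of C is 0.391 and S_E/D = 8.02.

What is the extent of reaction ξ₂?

ξ₂ = 15.5 kmol/h

Conversion of C: C consumed = 0.391 × 396 = 154.8 kmol/h = 1ξ₁ + 2ξ₂.
Selectivity: 1ξ₁ / (1ξ₂) = 8.02 → ξ₁ = 8.02 ξ₂.
Substitute: (1·8.02 + 2) ξ₂ = 154.8 → ξ₂ = 15.45 kmol/h, ξ₁ = 123.9 kmol/h.
Outlet amounts (n = n₀ + Σ ν·ξ):
  C: 396 − 1(123.9) − 2(15.45) = 241.2
  A: 1180 − 1(123.9) − 3(15.45) = 1010
  E: 0 + 1(123.9) = 123.9
  D: 0 + 1(15.45) = 15.45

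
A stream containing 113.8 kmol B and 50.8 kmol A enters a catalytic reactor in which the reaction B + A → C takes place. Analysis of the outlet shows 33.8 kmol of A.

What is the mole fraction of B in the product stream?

For A: n = n₀ − 1ξ → 33.8 = 50.8 − 1ξ, giving ξ = 17 kmol.
Outlet amounts (n = n₀ + ν ξ):
  B: 113.8 − 1(17) = 96.8
  A: 50.8 − 1(17) = 33.8
  C: 0 + 1(17) = 17
Total out = 147.6 kmol; y_B = 96.8 / 147.6 = 0.6558.

0.656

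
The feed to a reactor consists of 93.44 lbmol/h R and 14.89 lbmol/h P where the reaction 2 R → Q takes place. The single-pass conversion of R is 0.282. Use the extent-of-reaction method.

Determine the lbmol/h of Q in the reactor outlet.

13.2 lbmol/h

R reacted = 0.282 × 93.44 = 26.35 lbmol/h; ν_R = −2, so ξ = 26.35/2 = 13.18 lbmol/h.
Outlet amounts (n = n₀ + ν ξ):
  R: 93.44 − 2(13.18) = 67.09
  Q: 0 + 1(13.18) = 13.18
  P: 14.89 (inert)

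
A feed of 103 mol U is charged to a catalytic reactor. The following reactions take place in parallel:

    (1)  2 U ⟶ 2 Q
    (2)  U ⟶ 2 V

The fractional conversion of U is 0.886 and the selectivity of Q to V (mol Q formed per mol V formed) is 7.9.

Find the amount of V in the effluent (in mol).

10.9 mol

Conversion of U: U consumed = 0.886 × 103 = 91.26 mol = 2ξ₁ + 1ξ₂.
Selectivity: 2ξ₁ / (2ξ₂) = 7.9 → ξ₁ = 7.9 ξ₂.
Substitute: (2·7.9 + 1) ξ₂ = 91.26 → ξ₂ = 5.432 mol, ξ₁ = 42.91 mol.
Outlet amounts (n = n₀ + Σ ν·ξ):
  U: 103 − 2(42.91) − 1(5.432) = 11.74
  Q: 0 + 2(42.91) = 85.83
  V: 0 + 2(5.432) = 10.86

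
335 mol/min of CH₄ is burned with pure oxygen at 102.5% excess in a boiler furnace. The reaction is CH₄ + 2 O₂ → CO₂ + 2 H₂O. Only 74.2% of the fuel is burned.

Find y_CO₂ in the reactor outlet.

Stoichiometric O₂ = 2 × 335 = 670 mol/min; O₂ fed = 670 × 2.025 = 1357 mol/min.
Fuel reacted = 0.742 × 335 → ξ = 248.6 mol/min.
Outlet (n = n₀ + ν ξ):
  CH₄: 335 − 1(248.6) = 86.43
  O₂: 1357 − 2(248.6) = 859.6
  CO₂: 0 + 1(248.6) = 248.6
  H₂O: 0 + 2(248.6) = 497.1
Total out = 1692 mol/min; y_CO₂ = 248.6 / 1692 = 0.1469.

0.147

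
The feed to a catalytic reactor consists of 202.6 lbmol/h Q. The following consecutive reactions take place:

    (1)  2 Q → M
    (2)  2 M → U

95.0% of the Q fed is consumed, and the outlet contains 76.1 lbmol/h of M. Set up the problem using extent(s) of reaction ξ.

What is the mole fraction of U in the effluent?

Conversion of Q: Q consumed = 2ξ₁ = 0.95 × 202.6 → ξ₁ = 96.23 lbmol/h.
M balance: n_M = 0 + 1ξ₁ − 2ξ₂ = 76.1 → ξ₂ = (1·96.23 − 76.1)/2 = 10.07 lbmol/h.
Outlet amounts (n = n₀ + Σ ν·ξ):
  Q: 202.6 − 2(96.23) = 10.13
  M: 0 + 1(96.23) − 2(10.07) = 76.1
  U: 0 + 1(10.07) = 10.07
Total out = 96.3 lbmol/h; y_U = 10.07 / 96.3 = 0.1045.

0.105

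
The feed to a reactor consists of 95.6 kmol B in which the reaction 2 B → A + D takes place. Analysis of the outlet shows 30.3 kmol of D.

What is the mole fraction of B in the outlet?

For D: n = n₀ + 1ξ → 30.3 = 0 + 1ξ, giving ξ = 30.3 kmol.
Outlet amounts (n = n₀ + ν ξ):
  B: 95.6 − 2(30.3) = 35
  A: 0 + 1(30.3) = 30.3
  D: 0 + 1(30.3) = 30.3
Total out = 95.6 kmol; y_B = 35 / 95.6 = 0.3661.

0.366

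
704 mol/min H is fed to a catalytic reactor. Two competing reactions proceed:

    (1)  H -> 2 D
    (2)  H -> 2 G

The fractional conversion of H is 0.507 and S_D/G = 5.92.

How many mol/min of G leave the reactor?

103 mol/min

Conversion of H: H consumed = 0.507 × 704 = 356.9 mol/min = 1ξ₁ + 1ξ₂.
Selectivity: 2ξ₁ / (2ξ₂) = 5.92 → ξ₁ = 5.92 ξ₂.
Substitute: (1·5.92 + 1) ξ₂ = 356.9 → ξ₂ = 51.58 mol/min, ξ₁ = 305.3 mol/min.
Outlet amounts (n = n₀ + Σ ν·ξ):
  H: 704 − 1(305.3) − 1(51.58) = 347.1
  D: 0 + 2(305.3) = 610.7
  G: 0 + 2(51.58) = 103.2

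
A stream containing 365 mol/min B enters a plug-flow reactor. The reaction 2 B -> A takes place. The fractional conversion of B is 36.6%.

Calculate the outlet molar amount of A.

66.8 mol/min

B reacted = 0.366 × 365 = 133.6 mol/min; ν_B = −2, so ξ = 133.6/2 = 66.8 mol/min.
Outlet amounts (n = n₀ + ν ξ):
  B: 365 − 2(66.8) = 231.4
  A: 0 + 1(66.8) = 66.8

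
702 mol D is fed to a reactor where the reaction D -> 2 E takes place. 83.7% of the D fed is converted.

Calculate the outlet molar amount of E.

1180 mol

D reacted = 0.837 × 702 = 587.6 mol; ν_D = −1, so ξ = 587.6/1 = 587.6 mol.
Outlet amounts (n = n₀ + ν ξ):
  D: 702 − 1(587.6) = 114.4
  E: 0 + 2(587.6) = 1175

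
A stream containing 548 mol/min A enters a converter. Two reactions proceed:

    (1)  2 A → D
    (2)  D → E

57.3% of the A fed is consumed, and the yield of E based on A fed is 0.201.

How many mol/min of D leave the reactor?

46.9 mol/min

Conversion of A: A consumed = 2ξ₁ = 0.573 × 548 → ξ₁ = 157 mol/min.
Yield of E: 1ξ₂ / 548 = 0.201 → ξ₂ = 110.1 mol/min.
Outlet amounts (n = n₀ + Σ ν·ξ):
  A: 548 − 2(157) = 234
  D: 0 + 1(157) − 1(110.1) = 46.85
  E: 0 + 1(110.1) = 110.1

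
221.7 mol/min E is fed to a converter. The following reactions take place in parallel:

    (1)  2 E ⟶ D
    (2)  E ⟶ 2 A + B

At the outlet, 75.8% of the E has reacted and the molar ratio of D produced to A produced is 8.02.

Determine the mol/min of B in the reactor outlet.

Conversion of E: E consumed = 0.758 × 221.7 = 168 mol/min = 2ξ₁ + 1ξ₂.
Selectivity: 1ξ₁ / (2ξ₂) = 8.02 → ξ₁ = 16.04 ξ₂.
Substitute: (2·16.04 + 1) ξ₂ = 168 → ξ₂ = 5.08 mol/min, ξ₁ = 81.48 mol/min.
Outlet amounts (n = n₀ + Σ ν·ξ):
  E: 221.7 − 2(81.48) − 1(5.08) = 53.65
  D: 0 + 1(81.48) = 81.48
  A: 0 + 2(5.08) = 10.16
  B: 0 + 1(5.08) = 5.08

5.08 mol/min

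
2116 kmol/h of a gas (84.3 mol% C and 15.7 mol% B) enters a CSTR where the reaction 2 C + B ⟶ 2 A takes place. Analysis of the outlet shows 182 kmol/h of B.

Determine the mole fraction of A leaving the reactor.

For B: n = n₀ − 1ξ → 182 = 332.2 − 1ξ, giving ξ = 150.2 kmol/h.
Outlet amounts (n = n₀ + ν ξ):
  C: 1784 − 2(150.2) = 1483
  B: 332.2 − 1(150.2) = 182
  A: 0 + 2(150.2) = 300.4
Total out = 1966 kmol/h; y_A = 300.4 / 1966 = 0.1528.

0.153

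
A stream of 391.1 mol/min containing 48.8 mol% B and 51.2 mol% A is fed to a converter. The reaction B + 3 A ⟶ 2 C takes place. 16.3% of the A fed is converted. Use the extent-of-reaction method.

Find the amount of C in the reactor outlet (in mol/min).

21.8 mol/min

A reacted = 0.163 × 200.2 = 32.64 mol/min; ν_A = −3, so ξ = 32.64/3 = 10.88 mol/min.
Outlet amounts (n = n₀ + ν ξ):
  B: 190.9 − 1(10.88) = 180
  A: 200.2 − 3(10.88) = 167.6
  C: 0 + 2(10.88) = 21.76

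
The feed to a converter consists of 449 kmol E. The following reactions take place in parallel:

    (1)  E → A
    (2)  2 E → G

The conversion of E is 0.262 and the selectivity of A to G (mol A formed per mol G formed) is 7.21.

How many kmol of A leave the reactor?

92.1 kmol

Conversion of E: E consumed = 0.262 × 449 = 117.6 kmol = 1ξ₁ + 2ξ₂.
Selectivity: 1ξ₁ / (1ξ₂) = 7.21 → ξ₁ = 7.21 ξ₂.
Substitute: (1·7.21 + 2) ξ₂ = 117.6 → ξ₂ = 12.77 kmol, ξ₁ = 92.09 kmol.
Outlet amounts (n = n₀ + Σ ν·ξ):
  E: 449 − 1(92.09) − 2(12.77) = 331.4
  A: 0 + 1(92.09) = 92.09
  G: 0 + 1(12.77) = 12.77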